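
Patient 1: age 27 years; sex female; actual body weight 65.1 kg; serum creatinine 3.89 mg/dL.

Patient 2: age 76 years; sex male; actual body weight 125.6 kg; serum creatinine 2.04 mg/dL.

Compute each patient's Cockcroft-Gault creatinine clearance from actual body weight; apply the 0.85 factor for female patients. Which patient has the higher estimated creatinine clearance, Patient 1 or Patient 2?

Patient 2

Patient 1: CrCl = (140 − 27) × 65.1 / (72 × 3.89) × 0.85 = 7356.3 / 280.08 × 0.85 ≈ 22.3 mL/min
Patient 2: CrCl = (140 − 76) × 125.6 / (72 × 2.04) = 8038.4 / 146.88 ≈ 54.7 mL/min
22.3 vs 54.7 mL/min → Patient 2 is higher.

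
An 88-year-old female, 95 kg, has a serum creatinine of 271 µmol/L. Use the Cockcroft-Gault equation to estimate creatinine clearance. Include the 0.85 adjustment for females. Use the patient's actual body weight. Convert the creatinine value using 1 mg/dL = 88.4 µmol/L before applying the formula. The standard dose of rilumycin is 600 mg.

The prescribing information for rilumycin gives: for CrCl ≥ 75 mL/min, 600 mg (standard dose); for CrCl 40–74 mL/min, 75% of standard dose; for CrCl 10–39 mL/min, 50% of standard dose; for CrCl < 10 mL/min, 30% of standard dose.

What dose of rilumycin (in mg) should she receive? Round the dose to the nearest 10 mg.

300 mg

SCr = 271 / 88.4 = 3.066 mg/dL
CrCl = (140 − 88) × 95 / (72 × 3.066) × 0.85 = 4940.0 / 220.75 × 0.85 ≈ 19.0 mL/min
CrCl ≈ 19 mL/min → bracket 10–39 mL/min.
50% of 600 mg = 300 mg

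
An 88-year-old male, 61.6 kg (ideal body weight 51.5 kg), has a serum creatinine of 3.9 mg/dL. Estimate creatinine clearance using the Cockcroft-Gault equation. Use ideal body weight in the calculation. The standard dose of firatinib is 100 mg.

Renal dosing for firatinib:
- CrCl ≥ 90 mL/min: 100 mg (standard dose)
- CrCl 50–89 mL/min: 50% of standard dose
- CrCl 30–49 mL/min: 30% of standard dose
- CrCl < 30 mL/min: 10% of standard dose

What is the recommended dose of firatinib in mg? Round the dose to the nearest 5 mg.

10 mg

CrCl = (140 − 88) × 51.5 / (72 × 3.9) = 2678.0 / 280.80 ≈ 9.5 mL/min
CrCl ≈ 10 mL/min → bracket < 30 mL/min.
10% of 100 mg = 10 mg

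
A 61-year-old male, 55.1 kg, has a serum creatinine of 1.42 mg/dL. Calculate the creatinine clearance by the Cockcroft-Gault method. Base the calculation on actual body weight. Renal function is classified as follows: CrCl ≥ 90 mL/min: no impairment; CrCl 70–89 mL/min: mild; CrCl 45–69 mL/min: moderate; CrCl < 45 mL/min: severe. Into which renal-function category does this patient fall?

severe

CrCl = (140 − 61) × 55.1 / (72 × 1.42) = 4352.9 / 102.24 ≈ 42.6 mL/min
43 mL/min falls in the 'severe' range.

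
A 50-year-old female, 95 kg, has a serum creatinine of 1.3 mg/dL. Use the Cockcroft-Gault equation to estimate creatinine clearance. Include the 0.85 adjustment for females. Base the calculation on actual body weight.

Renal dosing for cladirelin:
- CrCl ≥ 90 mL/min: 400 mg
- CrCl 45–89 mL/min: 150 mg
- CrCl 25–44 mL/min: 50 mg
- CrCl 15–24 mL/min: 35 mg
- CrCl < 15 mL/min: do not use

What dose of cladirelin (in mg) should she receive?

150 mg

CrCl = (140 − 50) × 95 / (72 × 1.3) × 0.85 = 8550.0 / 93.60 × 0.85 ≈ 77.6 mL/min
CrCl ≈ 78 mL/min → bracket 45–89 mL/min.
Dose for this bracket: 150 mg.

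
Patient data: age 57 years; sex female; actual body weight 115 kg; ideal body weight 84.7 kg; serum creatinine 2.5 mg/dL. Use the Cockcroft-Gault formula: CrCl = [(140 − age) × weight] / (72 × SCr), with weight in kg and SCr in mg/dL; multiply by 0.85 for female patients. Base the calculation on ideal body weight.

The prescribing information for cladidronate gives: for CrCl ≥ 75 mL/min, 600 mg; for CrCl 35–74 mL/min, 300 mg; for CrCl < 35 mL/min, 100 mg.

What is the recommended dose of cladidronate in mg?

CrCl = (140 − 57) × 84.7 / (72 × 2.5) × 0.85 = 7030.1 / 180.00 × 0.85 ≈ 33.2 mL/min
CrCl ≈ 33 mL/min → bracket < 35 mL/min.
Dose for this bracket: 100 mg.

100 mg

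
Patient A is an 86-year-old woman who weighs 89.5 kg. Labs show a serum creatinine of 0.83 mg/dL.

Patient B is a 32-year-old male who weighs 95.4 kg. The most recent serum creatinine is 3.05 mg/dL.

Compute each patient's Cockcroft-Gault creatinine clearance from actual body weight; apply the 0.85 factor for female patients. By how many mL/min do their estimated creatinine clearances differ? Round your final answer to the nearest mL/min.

22 mL/min

Patient A: CrCl = (140 − 86) × 89.5 / (72 × 0.83) × 0.85 = 4833.0 / 59.76 × 0.85 ≈ 68.7 mL/min
Patient B: CrCl = (140 − 32) × 95.4 / (72 × 3.05) = 10303.2 / 219.60 ≈ 46.9 mL/min
|68.7 − 46.9| = 21.8 mL/min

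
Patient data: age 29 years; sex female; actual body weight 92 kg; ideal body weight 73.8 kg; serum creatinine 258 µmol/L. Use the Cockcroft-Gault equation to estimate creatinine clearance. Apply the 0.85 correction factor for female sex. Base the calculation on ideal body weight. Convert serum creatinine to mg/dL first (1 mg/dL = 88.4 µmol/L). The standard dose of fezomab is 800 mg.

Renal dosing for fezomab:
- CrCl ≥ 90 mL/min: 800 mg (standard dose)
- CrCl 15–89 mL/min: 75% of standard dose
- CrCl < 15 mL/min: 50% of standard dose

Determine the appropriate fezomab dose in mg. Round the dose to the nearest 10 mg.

600 mg

SCr = 258 / 88.4 = 2.919 mg/dL
CrCl = (140 − 29) × 73.8 / (72 × 2.919) × 0.85 = 8191.8 / 210.17 × 0.85 ≈ 33.1 mL/min
CrCl ≈ 33 mL/min → bracket 15–89 mL/min.
75% of 800 mg = 600 mg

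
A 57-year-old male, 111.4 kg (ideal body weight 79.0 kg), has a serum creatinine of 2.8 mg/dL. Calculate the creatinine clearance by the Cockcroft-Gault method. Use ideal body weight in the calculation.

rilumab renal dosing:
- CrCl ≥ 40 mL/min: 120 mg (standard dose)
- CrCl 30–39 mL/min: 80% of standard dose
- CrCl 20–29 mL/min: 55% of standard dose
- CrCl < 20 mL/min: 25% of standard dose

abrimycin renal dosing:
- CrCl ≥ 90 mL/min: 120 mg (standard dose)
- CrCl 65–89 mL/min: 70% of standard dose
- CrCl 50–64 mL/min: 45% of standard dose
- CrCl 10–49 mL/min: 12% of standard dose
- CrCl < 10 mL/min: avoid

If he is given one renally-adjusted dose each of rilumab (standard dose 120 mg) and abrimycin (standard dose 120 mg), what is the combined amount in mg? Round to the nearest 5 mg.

110 mg

CrCl = (140 − 57) × 79 / (72 × 2.8) = 6557.0 / 201.60 ≈ 32.5 mL/min
CrCl ≈ 33 mL/min.
rilumab: 30–39 mL/min → 80% of 120 mg = 96 mg.
abrimycin: 10–49 mL/min → 12% of 120 mg = 14.4 mg.
Total = 96 + 14.4 = 110.4 mg.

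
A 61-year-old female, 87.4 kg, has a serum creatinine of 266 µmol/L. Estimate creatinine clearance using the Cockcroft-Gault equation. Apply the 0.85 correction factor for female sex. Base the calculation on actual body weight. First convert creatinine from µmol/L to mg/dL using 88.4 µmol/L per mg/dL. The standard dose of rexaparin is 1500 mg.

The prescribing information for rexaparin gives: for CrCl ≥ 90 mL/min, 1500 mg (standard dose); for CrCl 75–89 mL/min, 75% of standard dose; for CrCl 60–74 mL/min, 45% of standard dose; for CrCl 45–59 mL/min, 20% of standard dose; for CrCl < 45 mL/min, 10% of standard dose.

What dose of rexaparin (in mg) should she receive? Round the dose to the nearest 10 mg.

SCr = 266 / 88.4 = 3.009 mg/dL
CrCl = (140 − 61) × 87.4 / (72 × 3.009) × 0.85 = 6904.6 / 216.65 × 0.85 ≈ 27.1 mL/min
CrCl ≈ 27 mL/min → bracket < 45 mL/min.
10% of 1500 mg = 150 mg

150 mg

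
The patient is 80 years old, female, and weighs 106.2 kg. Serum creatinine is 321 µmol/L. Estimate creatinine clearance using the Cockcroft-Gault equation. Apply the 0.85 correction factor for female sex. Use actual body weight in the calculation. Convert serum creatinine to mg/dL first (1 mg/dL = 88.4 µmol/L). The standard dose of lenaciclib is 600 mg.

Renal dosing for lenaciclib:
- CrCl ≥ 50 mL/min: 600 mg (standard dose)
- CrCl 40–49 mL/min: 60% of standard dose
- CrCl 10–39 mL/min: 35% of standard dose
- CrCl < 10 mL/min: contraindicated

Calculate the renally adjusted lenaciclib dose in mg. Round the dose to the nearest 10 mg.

210 mg

SCr = 321 / 88.4 = 3.631 mg/dL
CrCl = (140 − 80) × 106.2 / (72 × 3.631) × 0.85 = 6372.0 / 261.43 × 0.85 ≈ 20.7 mL/min
CrCl ≈ 21 mL/min → bracket 10–39 mL/min.
35% of 600 mg = 210 mg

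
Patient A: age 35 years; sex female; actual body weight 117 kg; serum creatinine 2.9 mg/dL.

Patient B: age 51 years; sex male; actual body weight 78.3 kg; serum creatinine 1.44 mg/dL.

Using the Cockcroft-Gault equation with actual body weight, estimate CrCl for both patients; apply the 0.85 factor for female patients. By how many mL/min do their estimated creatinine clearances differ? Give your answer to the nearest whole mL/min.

17 mL/min

Patient A: CrCl = (140 − 35) × 117 / (72 × 2.9) × 0.85 = 12285.0 / 208.80 × 0.85 ≈ 50.0 mL/min
Patient B: CrCl = (140 − 51) × 78.3 / (72 × 1.44) = 6968.7 / 103.68 ≈ 67.2 mL/min
|50.0 − 67.2| = 17.2 mL/min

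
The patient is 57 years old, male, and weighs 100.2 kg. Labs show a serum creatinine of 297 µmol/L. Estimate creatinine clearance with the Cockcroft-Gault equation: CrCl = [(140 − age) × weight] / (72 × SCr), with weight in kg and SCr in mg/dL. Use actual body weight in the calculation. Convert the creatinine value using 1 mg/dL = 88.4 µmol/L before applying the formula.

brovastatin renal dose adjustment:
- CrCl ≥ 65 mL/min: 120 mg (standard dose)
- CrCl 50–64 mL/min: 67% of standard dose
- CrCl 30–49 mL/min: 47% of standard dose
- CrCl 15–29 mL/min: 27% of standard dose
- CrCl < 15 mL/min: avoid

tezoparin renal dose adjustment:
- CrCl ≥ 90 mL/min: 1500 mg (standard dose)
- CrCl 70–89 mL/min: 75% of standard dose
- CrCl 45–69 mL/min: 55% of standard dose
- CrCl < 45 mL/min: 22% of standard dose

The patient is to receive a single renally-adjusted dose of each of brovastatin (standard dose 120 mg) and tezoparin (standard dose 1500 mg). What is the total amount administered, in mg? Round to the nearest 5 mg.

SCr = 297 / 88.4 = 3.36 mg/dL
CrCl = (140 − 57) × 100.2 / (72 × 3.36) = 8316.6 / 241.92 ≈ 34.4 mL/min
CrCl ≈ 34 mL/min.
brovastatin: 30–49 mL/min → 47% of 120 mg = 56.4 mg.
tezoparin: < 45 mL/min → 22% of 1500 mg = 330 mg.
Total = 56.4 + 330 = 386.4 mg.

385 mg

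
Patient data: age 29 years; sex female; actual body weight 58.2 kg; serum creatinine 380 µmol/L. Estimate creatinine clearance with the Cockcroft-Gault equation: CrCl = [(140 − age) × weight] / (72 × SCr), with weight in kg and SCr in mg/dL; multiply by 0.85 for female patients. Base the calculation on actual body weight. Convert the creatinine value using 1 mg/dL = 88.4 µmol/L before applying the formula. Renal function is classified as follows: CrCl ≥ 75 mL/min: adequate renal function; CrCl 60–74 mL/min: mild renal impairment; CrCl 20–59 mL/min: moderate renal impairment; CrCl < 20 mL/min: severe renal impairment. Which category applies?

severe renal impairment

SCr = 380 / 88.4 = 4.299 mg/dL
CrCl = (140 − 29) × 58.2 / (72 × 4.299) × 0.85 = 6460.2 / 309.53 × 0.85 ≈ 17.7 mL/min
18 mL/min falls in the 'severe renal impairment' range.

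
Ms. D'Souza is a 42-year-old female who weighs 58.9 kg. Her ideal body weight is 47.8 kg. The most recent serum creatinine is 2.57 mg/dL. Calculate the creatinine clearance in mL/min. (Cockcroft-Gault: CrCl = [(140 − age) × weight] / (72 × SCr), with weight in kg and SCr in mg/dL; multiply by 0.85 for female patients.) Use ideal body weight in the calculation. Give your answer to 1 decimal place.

21.5 mL/min

CrCl = (140 − 42) × 47.8 / (72 × 2.57) × 0.85 = 4684.4 / 185.04 × 0.85 ≈ 21.5 mL/min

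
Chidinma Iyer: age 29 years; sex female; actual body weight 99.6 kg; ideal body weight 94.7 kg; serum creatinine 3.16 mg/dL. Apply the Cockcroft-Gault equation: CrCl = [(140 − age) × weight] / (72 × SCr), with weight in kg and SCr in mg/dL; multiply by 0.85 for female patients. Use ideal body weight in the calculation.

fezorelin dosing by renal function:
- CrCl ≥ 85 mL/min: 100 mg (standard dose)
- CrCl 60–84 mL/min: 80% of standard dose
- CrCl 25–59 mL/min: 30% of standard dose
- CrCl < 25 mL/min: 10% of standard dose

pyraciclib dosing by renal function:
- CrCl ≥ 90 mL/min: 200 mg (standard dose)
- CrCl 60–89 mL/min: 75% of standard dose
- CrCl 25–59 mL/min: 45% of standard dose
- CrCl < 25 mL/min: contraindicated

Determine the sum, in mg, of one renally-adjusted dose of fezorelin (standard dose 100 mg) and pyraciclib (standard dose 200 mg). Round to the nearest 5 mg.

120 mg

CrCl = (140 − 29) × 94.7 / (72 × 3.16) × 0.85 = 10511.7 / 227.52 × 0.85 ≈ 39.3 mL/min
CrCl ≈ 39 mL/min.
fezorelin: 25–59 mL/min → 30% of 100 mg = 30 mg.
pyraciclib: 25–59 mL/min → 45% of 200 mg = 90 mg.
Total = 30 + 90 = 120 mg.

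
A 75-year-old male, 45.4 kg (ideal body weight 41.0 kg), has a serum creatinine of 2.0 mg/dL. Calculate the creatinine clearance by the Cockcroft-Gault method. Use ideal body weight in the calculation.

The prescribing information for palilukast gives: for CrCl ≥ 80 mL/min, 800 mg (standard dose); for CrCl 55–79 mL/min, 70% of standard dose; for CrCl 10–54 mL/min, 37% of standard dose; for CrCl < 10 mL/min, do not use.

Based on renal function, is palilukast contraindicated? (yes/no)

no

CrCl = (140 − 75) × 41 / (72 × 2) = 2665.0 / 144.00 ≈ 18.5 mL/min
CrCl ≈ 19 mL/min, which is ≥ 10 mL/min.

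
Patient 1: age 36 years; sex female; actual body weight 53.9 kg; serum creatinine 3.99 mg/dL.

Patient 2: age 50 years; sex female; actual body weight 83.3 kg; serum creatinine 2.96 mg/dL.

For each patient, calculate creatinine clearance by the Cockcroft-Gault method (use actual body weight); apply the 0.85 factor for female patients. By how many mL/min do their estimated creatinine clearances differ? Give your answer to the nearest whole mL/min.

Patient 1: CrCl = (140 − 36) × 53.9 / (72 × 3.99) × 0.85 = 5605.6 / 287.28 × 0.85 ≈ 16.6 mL/min
Patient 2: CrCl = (140 − 50) × 83.3 / (72 × 2.96) × 0.85 = 7497.0 / 213.12 × 0.85 ≈ 29.9 mL/min
|16.6 − 29.9| = 13.3 mL/min

13 mL/min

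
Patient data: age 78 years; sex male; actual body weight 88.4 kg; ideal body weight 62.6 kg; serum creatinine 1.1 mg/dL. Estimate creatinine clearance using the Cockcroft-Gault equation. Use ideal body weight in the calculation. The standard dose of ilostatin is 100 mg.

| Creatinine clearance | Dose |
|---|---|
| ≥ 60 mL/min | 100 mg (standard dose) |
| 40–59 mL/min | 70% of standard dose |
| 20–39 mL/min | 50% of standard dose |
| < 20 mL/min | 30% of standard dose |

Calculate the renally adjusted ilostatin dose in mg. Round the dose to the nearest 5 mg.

70 mg

CrCl = (140 − 78) × 62.6 / (72 × 1.1) = 3881.2 / 79.20 ≈ 49.0 mL/min
CrCl ≈ 49 mL/min → bracket 40–59 mL/min.
70% of 100 mg = 70 mg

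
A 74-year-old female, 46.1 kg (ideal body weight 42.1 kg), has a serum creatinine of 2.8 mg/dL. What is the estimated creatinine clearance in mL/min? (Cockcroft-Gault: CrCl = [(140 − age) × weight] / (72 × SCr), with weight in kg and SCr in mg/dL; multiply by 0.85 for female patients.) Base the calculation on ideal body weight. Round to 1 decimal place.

11.7 mL/min

CrCl = (140 − 74) × 42.1 / (72 × 2.8) × 0.85 = 2778.6 / 201.60 × 0.85 ≈ 11.7 mL/min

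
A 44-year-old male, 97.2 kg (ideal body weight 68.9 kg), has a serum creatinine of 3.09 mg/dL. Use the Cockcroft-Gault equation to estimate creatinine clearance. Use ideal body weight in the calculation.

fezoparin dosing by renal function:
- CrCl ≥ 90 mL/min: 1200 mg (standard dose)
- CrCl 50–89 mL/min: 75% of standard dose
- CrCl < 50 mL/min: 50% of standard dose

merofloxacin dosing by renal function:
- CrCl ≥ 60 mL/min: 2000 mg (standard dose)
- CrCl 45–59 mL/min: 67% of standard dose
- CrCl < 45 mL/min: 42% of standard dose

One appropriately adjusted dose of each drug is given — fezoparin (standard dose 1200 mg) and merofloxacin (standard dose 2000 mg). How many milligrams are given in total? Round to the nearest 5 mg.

1440 mg

CrCl = (140 − 44) × 68.9 / (72 × 3.09) = 6614.4 / 222.48 ≈ 29.7 mL/min
CrCl ≈ 30 mL/min.
fezoparin: < 50 mL/min → 50% of 1200 mg = 600 mg.
merofloxacin: < 45 mL/min → 42% of 2000 mg = 840 mg.
Total = 600 + 840 = 1440 mg.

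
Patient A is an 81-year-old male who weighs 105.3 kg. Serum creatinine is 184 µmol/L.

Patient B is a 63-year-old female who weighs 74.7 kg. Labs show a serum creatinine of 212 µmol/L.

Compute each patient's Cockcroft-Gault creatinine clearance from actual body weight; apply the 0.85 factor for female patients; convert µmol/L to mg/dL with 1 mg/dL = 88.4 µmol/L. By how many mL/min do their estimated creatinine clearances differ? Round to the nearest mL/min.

13 mL/min

Patient A: SCr = 184 / 88.4 = 2.081 mg/dL
Patient A: CrCl = (140 − 81) × 105.3 / (72 × 2.081) = 6212.7 / 149.83 ≈ 41.5 mL/min
Patient B: SCr = 212 / 88.4 = 2.398 mg/dL
Patient B: CrCl = (140 − 63) × 74.7 / (72 × 2.398) × 0.85 = 5751.9 / 172.66 × 0.85 ≈ 28.3 mL/min
|41.5 − 28.3| = 13.2 mL/min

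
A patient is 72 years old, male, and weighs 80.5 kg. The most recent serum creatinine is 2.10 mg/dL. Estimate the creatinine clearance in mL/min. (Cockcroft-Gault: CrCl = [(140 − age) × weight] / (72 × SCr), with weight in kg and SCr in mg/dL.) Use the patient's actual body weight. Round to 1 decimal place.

36.2 mL/min

CrCl = (140 − 72) × 80.5 / (72 × 2.1) = 5474.0 / 151.20 ≈ 36.2 mL/min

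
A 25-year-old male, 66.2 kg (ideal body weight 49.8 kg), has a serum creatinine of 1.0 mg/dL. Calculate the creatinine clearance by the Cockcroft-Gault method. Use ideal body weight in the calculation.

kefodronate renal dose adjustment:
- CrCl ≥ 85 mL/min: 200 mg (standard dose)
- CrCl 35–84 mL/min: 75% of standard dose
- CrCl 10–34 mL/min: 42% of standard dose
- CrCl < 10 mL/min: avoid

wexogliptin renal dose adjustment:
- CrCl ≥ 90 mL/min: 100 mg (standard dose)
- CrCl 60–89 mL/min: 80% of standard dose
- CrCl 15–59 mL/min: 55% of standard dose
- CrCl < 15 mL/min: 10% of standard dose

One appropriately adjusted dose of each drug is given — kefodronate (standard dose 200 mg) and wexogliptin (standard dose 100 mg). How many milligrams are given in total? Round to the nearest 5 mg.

CrCl = (140 − 25) × 49.8 / (72 × 1) = 5727.0 / 72.00 ≈ 79.5 mL/min
CrCl ≈ 80 mL/min.
kefodronate: 35–84 mL/min → 75% of 200 mg = 150 mg.
wexogliptin: 60–89 mL/min → 80% of 100 mg = 80 mg.
Total = 150 + 80 = 230 mg.

230 mg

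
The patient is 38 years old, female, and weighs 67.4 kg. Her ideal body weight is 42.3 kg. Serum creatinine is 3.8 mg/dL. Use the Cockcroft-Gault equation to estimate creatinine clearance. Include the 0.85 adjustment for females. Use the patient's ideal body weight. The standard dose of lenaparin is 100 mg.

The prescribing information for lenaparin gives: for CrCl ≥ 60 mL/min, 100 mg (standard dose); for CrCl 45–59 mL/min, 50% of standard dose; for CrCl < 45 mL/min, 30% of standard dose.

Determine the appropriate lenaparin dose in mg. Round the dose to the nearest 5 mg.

30 mg

CrCl = (140 − 38) × 42.3 / (72 × 3.8) × 0.85 = 4314.6 / 273.60 × 0.85 ≈ 13.4 mL/min
CrCl ≈ 13 mL/min → bracket < 45 mL/min.
30% of 100 mg = 30 mg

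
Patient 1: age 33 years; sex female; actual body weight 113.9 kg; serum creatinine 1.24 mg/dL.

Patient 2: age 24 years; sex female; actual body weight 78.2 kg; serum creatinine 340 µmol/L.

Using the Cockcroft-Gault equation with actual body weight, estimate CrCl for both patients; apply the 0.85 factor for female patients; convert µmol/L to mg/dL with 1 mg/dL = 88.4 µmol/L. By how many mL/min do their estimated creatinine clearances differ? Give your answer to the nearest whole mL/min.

Patient 1: CrCl = (140 − 33) × 113.9 / (72 × 1.24) × 0.85 = 12187.3 / 89.28 × 0.85 ≈ 116.0 mL/min
Patient 2: SCr = 340 / 88.4 = 3.846 mg/dL
Patient 2: CrCl = (140 − 24) × 78.2 / (72 × 3.846) × 0.85 = 9071.2 / 276.91 × 0.85 ≈ 27.8 mL/min
|116.0 − 27.8| = 88.2 mL/min

88 mL/min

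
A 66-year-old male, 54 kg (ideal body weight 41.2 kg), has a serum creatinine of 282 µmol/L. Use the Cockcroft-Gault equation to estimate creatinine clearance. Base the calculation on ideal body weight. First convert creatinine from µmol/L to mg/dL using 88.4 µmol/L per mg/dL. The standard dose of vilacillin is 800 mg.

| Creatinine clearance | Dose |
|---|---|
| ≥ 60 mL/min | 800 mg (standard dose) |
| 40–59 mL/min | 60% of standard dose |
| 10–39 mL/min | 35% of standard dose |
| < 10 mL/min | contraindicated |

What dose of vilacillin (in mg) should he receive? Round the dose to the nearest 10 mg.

280 mg

SCr = 282 / 88.4 = 3.19 mg/dL
CrCl = (140 − 66) × 41.2 / (72 × 3.19) = 3048.8 / 229.68 ≈ 13.3 mL/min
CrCl ≈ 13 mL/min → bracket 10–39 mL/min.
35% of 800 mg = 280 mg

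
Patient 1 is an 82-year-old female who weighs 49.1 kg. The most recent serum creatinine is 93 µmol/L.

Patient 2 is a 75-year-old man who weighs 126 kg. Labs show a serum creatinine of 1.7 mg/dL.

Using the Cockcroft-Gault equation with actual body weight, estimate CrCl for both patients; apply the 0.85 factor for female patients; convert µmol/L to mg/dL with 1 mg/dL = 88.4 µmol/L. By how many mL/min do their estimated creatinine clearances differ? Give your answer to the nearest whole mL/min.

Patient 1: SCr = 93 / 88.4 = 1.052 mg/dL
Patient 1: CrCl = (140 − 82) × 49.1 / (72 × 1.052) × 0.85 = 2847.8 / 75.74 × 0.85 ≈ 32.0 mL/min
Patient 2: CrCl = (140 − 75) × 126 / (72 × 1.7) = 8190.0 / 122.40 ≈ 66.9 mL/min
|32.0 − 66.9| = 34.9 mL/min

35 mL/min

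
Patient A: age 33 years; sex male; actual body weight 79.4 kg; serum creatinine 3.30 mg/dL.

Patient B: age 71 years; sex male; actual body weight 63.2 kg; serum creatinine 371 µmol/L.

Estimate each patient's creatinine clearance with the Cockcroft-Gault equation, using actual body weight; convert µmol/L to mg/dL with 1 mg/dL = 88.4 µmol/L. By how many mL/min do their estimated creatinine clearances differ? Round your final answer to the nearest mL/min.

Patient A: CrCl = (140 − 33) × 79.4 / (72 × 3.3) = 8495.8 / 237.60 ≈ 35.8 mL/min
Patient B: SCr = 371 / 88.4 = 4.197 mg/dL
Patient B: CrCl = (140 − 71) × 63.2 / (72 × 4.197) = 4360.8 / 302.18 ≈ 14.4 mL/min
|35.8 − 14.4| = 21.4 mL/min

21 mL/min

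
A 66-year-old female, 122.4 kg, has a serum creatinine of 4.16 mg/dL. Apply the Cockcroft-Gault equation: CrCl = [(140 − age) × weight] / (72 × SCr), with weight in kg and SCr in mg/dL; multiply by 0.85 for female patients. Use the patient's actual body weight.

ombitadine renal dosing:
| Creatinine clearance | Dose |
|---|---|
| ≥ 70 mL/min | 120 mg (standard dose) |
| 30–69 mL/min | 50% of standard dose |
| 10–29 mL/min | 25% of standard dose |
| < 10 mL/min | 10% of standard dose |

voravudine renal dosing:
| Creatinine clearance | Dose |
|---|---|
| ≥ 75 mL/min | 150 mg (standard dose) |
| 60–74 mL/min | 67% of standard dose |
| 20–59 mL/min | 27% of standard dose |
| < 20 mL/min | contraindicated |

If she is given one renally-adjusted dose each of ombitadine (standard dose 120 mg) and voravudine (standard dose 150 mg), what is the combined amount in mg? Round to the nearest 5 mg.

70 mg

CrCl = (140 − 66) × 122.4 / (72 × 4.16) × 0.85 = 9057.6 / 299.52 × 0.85 ≈ 25.7 mL/min
CrCl ≈ 26 mL/min.
ombitadine: 10–29 mL/min → 25% of 120 mg = 30 mg.
voravudine: 20–59 mL/min → 27% of 150 mg = 40.5 mg.
Total = 30 + 40.5 = 70.5 mg.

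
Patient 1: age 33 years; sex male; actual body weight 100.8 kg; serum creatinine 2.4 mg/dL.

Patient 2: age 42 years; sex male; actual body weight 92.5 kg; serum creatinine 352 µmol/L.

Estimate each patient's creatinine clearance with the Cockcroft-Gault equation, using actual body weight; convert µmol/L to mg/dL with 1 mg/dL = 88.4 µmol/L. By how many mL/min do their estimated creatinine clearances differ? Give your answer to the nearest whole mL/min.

Patient 1: CrCl = (140 − 33) × 100.8 / (72 × 2.4) = 10785.6 / 172.80 ≈ 62.4 mL/min
Patient 2: SCr = 352 / 88.4 = 3.982 mg/dL
Patient 2: CrCl = (140 − 42) × 92.5 / (72 × 3.982) = 9065.0 / 286.70 ≈ 31.6 mL/min
|62.4 − 31.6| = 30.8 mL/min

31 mL/min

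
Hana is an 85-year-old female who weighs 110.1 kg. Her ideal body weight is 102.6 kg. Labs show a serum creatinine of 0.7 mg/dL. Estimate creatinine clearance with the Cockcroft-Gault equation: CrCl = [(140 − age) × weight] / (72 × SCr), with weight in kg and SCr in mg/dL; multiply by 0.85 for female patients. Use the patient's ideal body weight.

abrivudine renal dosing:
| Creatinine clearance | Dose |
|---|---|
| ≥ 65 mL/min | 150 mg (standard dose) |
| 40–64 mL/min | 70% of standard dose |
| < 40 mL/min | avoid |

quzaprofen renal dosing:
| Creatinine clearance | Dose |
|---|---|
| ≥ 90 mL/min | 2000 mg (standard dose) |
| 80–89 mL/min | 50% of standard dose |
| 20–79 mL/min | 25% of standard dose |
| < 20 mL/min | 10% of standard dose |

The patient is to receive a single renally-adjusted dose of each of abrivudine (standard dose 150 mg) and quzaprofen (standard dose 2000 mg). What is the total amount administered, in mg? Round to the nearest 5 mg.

CrCl = (140 − 85) × 102.6 / (72 × 0.7) × 0.85 = 5643.0 / 50.40 × 0.85 ≈ 95.2 mL/min
CrCl ≈ 95 mL/min.
abrivudine: ≥ 65 mL/min → 100% of 150 mg = 150 mg.
quzaprofen: ≥ 90 mL/min → 100% of 2000 mg = 2000 mg.
Total = 150 + 2000 = 2150 mg.

2150 mg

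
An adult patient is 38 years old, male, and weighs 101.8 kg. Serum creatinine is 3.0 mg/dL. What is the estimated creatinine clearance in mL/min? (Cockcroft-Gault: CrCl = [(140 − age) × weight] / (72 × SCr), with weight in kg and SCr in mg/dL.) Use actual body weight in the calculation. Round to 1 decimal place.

48.1 mL/min

CrCl = (140 − 38) × 101.8 / (72 × 3) = 10383.6 / 216.00 ≈ 48.1 mL/min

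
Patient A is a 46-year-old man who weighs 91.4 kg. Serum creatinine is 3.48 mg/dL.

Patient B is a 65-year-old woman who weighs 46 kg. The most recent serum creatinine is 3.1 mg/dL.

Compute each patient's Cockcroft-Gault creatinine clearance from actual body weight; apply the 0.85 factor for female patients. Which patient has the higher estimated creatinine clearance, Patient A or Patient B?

Patient A

Patient A: CrCl = (140 − 46) × 91.4 / (72 × 3.48) = 8591.6 / 250.56 ≈ 34.3 mL/min
Patient B: CrCl = (140 − 65) × 46 / (72 × 3.1) × 0.85 = 3450.0 / 223.20 × 0.85 ≈ 13.1 mL/min
34.3 vs 13.1 mL/min → Patient A is higher.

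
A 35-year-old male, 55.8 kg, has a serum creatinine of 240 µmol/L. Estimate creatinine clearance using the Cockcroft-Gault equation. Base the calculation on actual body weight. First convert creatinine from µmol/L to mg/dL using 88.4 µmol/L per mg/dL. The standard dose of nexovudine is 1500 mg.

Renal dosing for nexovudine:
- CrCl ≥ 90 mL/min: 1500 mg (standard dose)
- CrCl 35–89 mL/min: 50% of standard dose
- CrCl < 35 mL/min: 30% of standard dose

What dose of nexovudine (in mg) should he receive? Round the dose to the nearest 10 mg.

SCr = 240 / 88.4 = 2.715 mg/dL
CrCl = (140 − 35) × 55.8 / (72 × 2.715) = 5859.0 / 195.48 ≈ 30.0 mL/min
CrCl ≈ 30 mL/min → bracket < 35 mL/min.
30% of 1500 mg = 450 mg

450 mg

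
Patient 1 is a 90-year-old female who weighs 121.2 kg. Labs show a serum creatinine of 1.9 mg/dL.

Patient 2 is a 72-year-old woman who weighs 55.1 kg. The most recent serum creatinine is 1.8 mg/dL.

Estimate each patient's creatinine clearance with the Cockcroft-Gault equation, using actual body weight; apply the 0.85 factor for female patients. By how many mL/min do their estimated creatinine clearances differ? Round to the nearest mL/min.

Patient 1: CrCl = (140 − 90) × 121.2 / (72 × 1.9) × 0.85 = 6060.0 / 136.80 × 0.85 ≈ 37.7 mL/min
Patient 2: CrCl = (140 − 72) × 55.1 / (72 × 1.8) × 0.85 = 3746.8 / 129.60 × 0.85 ≈ 24.6 mL/min
|37.7 − 24.6| = 13.1 mL/min

13 mL/min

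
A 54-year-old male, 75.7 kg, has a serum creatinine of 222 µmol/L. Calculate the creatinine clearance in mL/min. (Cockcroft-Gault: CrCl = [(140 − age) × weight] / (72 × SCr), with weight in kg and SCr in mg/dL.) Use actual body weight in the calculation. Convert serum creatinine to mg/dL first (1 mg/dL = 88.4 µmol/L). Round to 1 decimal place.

SCr = 222 / 88.4 = 2.511 mg/dL
CrCl = (140 − 54) × 75.7 / (72 × 2.511) = 6510.2 / 180.79 ≈ 36.0 mL/min

36.0 mL/min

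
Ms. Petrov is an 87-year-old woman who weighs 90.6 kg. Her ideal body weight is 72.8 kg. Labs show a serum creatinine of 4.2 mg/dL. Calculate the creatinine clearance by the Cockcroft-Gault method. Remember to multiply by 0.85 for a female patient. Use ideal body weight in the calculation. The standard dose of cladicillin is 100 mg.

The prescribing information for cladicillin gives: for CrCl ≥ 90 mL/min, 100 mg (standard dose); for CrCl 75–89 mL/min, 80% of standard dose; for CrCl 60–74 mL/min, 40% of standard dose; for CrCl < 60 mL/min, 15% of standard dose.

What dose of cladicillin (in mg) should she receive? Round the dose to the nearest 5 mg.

15 mg

CrCl = (140 − 87) × 72.8 / (72 × 4.2) × 0.85 = 3858.4 / 302.40 × 0.85 ≈ 10.8 mL/min
CrCl ≈ 11 mL/min → bracket < 60 mL/min.
15% of 100 mg = 15 mg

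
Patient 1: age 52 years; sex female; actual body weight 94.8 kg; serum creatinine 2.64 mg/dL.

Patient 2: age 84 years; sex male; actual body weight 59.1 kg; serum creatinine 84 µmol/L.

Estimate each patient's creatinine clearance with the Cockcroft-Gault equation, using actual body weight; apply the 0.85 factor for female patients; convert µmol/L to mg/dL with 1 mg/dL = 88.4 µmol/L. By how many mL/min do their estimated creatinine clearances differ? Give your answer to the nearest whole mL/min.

Patient 1: CrCl = (140 − 52) × 94.8 / (72 × 2.64) × 0.85 = 8342.4 / 190.08 × 0.85 ≈ 37.3 mL/min
Patient 2: SCr = 84 / 88.4 = 0.95 mg/dL
Patient 2: CrCl = (140 − 84) × 59.1 / (72 × 0.95) = 3309.6 / 68.40 ≈ 48.4 mL/min
|37.3 − 48.4| = 11.1 mL/min

11 mL/min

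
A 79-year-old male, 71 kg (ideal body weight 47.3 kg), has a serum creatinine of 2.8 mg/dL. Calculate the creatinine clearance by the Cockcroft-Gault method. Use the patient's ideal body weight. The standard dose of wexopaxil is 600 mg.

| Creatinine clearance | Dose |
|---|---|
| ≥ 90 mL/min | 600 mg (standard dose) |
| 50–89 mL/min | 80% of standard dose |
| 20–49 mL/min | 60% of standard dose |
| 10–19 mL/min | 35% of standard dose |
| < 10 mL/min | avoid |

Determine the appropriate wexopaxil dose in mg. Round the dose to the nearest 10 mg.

210 mg

CrCl = (140 − 79) × 47.3 / (72 × 2.8) = 2885.3 / 201.60 ≈ 14.3 mL/min
CrCl ≈ 14 mL/min → bracket 10–19 mL/min.
35% of 600 mg = 210 mg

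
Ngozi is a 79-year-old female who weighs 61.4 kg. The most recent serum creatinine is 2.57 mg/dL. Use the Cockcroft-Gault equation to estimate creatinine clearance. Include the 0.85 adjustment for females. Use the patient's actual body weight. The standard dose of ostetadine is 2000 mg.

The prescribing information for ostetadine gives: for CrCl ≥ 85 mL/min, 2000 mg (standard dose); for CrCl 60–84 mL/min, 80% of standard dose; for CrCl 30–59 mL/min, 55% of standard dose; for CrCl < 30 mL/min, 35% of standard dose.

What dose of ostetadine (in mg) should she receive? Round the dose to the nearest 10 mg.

700 mg

CrCl = (140 − 79) × 61.4 / (72 × 2.57) × 0.85 = 3745.4 / 185.04 × 0.85 ≈ 17.2 mL/min
CrCl ≈ 17 mL/min → bracket < 30 mL/min.
35% of 2000 mg = 700 mg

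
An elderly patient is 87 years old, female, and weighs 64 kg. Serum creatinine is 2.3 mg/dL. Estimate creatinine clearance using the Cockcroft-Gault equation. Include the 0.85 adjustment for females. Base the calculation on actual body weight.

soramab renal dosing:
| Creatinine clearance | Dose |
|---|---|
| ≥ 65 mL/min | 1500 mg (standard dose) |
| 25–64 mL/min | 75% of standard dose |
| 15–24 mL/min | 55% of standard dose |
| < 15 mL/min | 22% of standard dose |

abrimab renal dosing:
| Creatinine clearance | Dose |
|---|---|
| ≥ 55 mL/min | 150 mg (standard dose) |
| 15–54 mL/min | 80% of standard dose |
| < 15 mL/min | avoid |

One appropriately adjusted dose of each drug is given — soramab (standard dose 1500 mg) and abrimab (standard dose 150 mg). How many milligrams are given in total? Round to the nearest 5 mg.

CrCl = (140 − 87) × 64 / (72 × 2.3) × 0.85 = 3392.0 / 165.60 × 0.85 ≈ 17.4 mL/min
CrCl ≈ 17 mL/min.
soramab: 15–24 mL/min → 55% of 1500 mg = 825 mg.
abrimab: 15–54 mL/min → 80% of 150 mg = 120 mg.
Total = 825 + 120 = 945 mg.

945 mg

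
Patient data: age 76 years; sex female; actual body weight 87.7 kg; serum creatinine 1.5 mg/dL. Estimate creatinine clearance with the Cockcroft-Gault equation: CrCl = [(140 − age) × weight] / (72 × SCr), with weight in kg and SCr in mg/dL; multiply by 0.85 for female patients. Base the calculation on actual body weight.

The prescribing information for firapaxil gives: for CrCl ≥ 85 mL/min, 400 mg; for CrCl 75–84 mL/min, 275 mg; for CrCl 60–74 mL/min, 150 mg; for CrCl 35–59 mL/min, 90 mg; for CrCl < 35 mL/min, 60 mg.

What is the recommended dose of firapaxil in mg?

CrCl = (140 − 76) × 87.7 / (72 × 1.5) × 0.85 = 5612.8 / 108.00 × 0.85 ≈ 44.2 mL/min
CrCl ≈ 44 mL/min → bracket 35–59 mL/min.
Dose for this bracket: 90 mg.

90 mg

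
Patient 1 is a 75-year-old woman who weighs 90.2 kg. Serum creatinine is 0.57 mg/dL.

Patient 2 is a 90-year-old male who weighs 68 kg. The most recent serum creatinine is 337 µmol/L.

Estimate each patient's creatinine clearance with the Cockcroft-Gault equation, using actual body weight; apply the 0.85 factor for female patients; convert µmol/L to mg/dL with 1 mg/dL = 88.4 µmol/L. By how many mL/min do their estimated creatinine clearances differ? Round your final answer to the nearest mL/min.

Patient 1: CrCl = (140 − 75) × 90.2 / (72 × 0.57) × 0.85 = 5863.0 / 41.04 × 0.85 ≈ 121.4 mL/min
Patient 2: SCr = 337 / 88.4 = 3.812 mg/dL
Patient 2: CrCl = (140 − 90) × 68 / (72 × 3.812) = 3400.0 / 274.46 ≈ 12.4 mL/min
|121.4 − 12.4| = 109.0 mL/min

109 mL/min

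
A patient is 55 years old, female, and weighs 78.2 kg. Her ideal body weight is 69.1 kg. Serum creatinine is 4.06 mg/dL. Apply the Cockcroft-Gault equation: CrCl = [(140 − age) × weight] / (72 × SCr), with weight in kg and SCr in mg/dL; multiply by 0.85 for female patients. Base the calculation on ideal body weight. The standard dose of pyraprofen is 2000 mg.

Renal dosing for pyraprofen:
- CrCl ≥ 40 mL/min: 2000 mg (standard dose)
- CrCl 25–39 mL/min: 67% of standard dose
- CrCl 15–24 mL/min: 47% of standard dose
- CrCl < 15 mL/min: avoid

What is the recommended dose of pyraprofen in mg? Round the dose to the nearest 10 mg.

CrCl = (140 − 55) × 69.1 / (72 × 4.06) × 0.85 = 5873.5 / 292.32 × 0.85 ≈ 17.1 mL/min
CrCl ≈ 17 mL/min → bracket 15–24 mL/min.
47% of 2000 mg = 940 mg

940 mg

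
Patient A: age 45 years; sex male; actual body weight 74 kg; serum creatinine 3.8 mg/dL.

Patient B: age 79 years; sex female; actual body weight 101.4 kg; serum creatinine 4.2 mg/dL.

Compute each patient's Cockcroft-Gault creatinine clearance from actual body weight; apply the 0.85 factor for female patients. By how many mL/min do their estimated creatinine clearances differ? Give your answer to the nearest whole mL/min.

8 mL/min

Patient A: CrCl = (140 − 45) × 74 / (72 × 3.8) = 7030.0 / 273.60 ≈ 25.7 mL/min
Patient B: CrCl = (140 − 79) × 101.4 / (72 × 4.2) × 0.85 = 6185.4 / 302.40 × 0.85 ≈ 17.4 mL/min
|25.7 − 17.4| = 8.3 mL/min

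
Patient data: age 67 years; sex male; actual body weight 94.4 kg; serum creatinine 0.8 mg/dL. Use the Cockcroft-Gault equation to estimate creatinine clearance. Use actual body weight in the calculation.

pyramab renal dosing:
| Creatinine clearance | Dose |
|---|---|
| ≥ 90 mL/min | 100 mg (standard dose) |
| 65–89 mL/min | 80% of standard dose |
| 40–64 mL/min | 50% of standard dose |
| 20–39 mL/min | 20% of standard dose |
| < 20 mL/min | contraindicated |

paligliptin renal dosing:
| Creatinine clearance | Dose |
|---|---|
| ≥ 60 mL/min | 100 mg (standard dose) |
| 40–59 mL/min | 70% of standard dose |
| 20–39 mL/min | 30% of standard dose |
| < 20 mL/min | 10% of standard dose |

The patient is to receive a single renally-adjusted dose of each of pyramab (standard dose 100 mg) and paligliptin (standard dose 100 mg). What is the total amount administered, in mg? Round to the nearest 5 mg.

200 mg

CrCl = (140 − 67) × 94.4 / (72 × 0.8) = 6891.2 / 57.60 ≈ 119.6 mL/min
CrCl ≈ 120 mL/min.
pyramab: ≥ 90 mL/min → 100% of 100 mg = 100 mg.
paligliptin: ≥ 60 mL/min → 100% of 100 mg = 100 mg.
Total = 100 + 100 = 200 mg.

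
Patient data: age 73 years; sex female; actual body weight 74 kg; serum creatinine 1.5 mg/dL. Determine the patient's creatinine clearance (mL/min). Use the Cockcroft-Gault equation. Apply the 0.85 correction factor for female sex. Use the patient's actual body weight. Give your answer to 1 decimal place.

39.0 mL/min

CrCl = (140 − 73) × 74 / (72 × 1.5) × 0.85 = 4958.0 / 108.00 × 0.85 ≈ 39.0 mL/min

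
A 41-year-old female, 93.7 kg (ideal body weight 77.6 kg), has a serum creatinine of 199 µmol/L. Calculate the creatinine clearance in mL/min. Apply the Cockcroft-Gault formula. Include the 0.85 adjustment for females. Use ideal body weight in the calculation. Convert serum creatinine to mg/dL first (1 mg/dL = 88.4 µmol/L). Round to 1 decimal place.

SCr = 199 / 88.4 = 2.251 mg/dL
CrCl = (140 − 41) × 77.6 / (72 × 2.251) × 0.85 = 7682.4 / 162.07 × 0.85 ≈ 40.3 mL/min

40.3 mL/min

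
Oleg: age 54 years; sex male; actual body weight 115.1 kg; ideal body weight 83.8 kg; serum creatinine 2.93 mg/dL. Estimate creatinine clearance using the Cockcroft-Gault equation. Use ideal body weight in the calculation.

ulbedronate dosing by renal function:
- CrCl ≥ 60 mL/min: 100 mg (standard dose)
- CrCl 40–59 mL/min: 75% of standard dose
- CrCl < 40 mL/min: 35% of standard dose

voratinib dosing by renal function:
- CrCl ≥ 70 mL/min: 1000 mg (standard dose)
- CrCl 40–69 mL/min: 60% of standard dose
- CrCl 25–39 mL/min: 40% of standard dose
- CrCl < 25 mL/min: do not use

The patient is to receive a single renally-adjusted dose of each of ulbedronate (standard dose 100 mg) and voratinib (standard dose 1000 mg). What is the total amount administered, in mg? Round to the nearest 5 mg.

435 mg

CrCl = (140 − 54) × 83.8 / (72 × 2.93) = 7206.8 / 210.96 ≈ 34.2 mL/min
CrCl ≈ 34 mL/min.
ulbedronate: < 40 mL/min → 35% of 100 mg = 35 mg.
voratinib: 25–39 mL/min → 40% of 1000 mg = 400 mg.
Total = 35 + 400 = 435 mg.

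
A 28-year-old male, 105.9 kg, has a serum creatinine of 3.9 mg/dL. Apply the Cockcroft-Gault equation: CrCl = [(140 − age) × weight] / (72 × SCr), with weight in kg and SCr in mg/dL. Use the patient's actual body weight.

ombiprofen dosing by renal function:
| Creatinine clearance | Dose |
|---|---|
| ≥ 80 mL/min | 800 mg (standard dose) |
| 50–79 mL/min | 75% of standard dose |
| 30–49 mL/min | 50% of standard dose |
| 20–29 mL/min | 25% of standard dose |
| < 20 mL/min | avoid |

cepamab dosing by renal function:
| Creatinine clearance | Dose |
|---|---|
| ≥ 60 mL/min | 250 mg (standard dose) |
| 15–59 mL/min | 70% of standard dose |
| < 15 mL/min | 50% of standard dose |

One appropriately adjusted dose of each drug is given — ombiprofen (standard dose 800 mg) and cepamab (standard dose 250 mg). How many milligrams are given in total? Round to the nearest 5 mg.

575 mg

CrCl = (140 − 28) × 105.9 / (72 × 3.9) = 11860.8 / 280.80 ≈ 42.2 mL/min
CrCl ≈ 42 mL/min.
ombiprofen: 30–49 mL/min → 50% of 800 mg = 400 mg.
cepamab: 15–59 mL/min → 70% of 250 mg = 175 mg.
Total = 400 + 175 = 575 mg.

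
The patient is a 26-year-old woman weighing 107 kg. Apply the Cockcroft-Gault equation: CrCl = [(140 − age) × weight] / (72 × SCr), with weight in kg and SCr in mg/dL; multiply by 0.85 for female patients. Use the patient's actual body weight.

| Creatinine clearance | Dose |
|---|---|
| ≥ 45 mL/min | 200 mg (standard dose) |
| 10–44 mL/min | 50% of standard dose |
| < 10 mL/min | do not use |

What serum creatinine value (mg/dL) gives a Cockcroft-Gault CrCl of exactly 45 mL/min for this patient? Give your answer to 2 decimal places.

Standard dose requires CrCl ≥ 45 mL/min.
Set (140 − 26) × 107 × 0.85 / (72 × SCr) = 45
SCr = (140 − 26) × 107 × 0.85 / (72 × 45) = 3.200 mg/dL

3.20 mg/dL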